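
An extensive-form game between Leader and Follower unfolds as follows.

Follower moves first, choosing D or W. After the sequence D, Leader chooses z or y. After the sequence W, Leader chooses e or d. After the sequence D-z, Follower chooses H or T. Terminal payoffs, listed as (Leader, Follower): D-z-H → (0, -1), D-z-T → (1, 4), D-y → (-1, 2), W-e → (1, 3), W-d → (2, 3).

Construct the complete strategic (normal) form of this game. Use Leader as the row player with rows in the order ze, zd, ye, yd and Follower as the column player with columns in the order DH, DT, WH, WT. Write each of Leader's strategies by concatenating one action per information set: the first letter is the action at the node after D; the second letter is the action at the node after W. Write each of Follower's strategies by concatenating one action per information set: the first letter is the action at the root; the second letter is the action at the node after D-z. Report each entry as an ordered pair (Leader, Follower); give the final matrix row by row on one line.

Row ze: DH→(0,-1), DT→(1,4), WH→(1,3), WT→(1,3)
Row zd: DH→(0,-1), DT→(1,4), WH→(2,3), WT→(2,3)
Row ye: DH→(-1,2), DT→(-1,2), WH→(1,3), WT→(1,3)
Row yd: DH→(-1,2), DT→(-1,2), WH→(2,3), WT→(2,3)

ze: (0,-1) (1,4) (1,3) (1,3) | zd: (0,-1) (1,4) (2,3) (2,3) | ye: (-1,2) (-1,2) (1,3) (1,3) | yd: (-1,2) (-1,2) (2,3) (2,3)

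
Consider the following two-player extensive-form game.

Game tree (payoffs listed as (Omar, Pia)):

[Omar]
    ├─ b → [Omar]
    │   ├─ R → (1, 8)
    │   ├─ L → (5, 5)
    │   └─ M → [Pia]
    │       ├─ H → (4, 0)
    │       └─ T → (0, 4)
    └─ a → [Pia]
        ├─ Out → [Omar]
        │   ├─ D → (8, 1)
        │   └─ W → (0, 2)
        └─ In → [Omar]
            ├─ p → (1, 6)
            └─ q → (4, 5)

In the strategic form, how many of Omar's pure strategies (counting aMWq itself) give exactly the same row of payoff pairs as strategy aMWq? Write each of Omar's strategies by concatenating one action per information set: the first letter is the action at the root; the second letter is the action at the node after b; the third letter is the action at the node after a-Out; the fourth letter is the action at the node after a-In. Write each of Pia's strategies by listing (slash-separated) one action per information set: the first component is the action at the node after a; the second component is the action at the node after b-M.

3

Row for aMWq (columns Out/H, Out/T, In/H, In/T): (0,2) (0,2) (4,5) (4,5).
Under aMWq, Omar's choice at the node after b can never be reached regardless of what Pia does, so varying those choices leaves every outcome unchanged.
Holding the reachable choices fixed and varying the unreachable one freely already gives 3 equivalent strategies.
No other strategy reproduces this row, so those 3 are the full class: aRWq, aLWq, aMWq.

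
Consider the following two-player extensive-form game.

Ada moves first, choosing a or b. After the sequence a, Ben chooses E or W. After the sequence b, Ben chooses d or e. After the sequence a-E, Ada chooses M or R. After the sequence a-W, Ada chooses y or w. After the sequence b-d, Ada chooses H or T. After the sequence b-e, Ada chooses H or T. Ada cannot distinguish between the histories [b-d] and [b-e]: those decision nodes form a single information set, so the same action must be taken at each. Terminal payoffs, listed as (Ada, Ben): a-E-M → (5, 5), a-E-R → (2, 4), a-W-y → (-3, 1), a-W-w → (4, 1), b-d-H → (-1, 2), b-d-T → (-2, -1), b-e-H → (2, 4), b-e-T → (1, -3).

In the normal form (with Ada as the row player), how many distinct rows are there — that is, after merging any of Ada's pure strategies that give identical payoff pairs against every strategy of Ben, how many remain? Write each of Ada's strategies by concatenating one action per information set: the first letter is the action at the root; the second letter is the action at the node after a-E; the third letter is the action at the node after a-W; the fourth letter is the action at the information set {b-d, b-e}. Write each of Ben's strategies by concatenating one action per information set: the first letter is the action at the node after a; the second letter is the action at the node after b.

Ada has 16 pure strategies: aMyH, aMyT, aMwH, aMwT, aRyH, aRyT, aRwH, aRwT, bMyH, bMyT, bMwH, bMwT, bRyH, bRyT, bRwH, bRwT. Columns: Ed, Ee, Wd, We.
{aMyH, aMyT} → row (5,5) (5,5) (-3,1) (-3,1)
{aMwH, aMwT} → row (5,5) (5,5) (4,1) (4,1)
{aRyH, aRyT} → row (2,4) (2,4) (-3,1) (-3,1)
{aRwH, aRwT} → row (2,4) (2,4) (4,1) (4,1)
{bMyH, bMwH, bRyH, bRwH} → row (-1,2) (2,4) (-1,2) (2,4)
{bMyT, bMwT, bRyT, bRwT} → row (-2,-1) (1,-3) (-2,-1) (1,-3)
That's 6 distinct rows out of 16 strategies.

6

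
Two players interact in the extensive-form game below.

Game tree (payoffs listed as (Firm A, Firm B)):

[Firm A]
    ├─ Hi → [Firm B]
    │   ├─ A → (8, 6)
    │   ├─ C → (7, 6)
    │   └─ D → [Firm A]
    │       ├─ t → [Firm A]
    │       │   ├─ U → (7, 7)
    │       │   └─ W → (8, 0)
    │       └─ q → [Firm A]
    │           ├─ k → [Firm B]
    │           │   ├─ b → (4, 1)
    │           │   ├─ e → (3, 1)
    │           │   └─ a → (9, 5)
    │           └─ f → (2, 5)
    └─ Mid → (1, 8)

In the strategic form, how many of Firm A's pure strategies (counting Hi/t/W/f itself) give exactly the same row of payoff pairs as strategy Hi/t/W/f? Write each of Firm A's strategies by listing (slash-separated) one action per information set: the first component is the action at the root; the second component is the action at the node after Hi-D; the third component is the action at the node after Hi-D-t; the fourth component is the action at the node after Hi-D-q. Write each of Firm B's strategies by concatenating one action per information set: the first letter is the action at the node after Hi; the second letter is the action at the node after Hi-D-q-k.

2

Row for Hi/t/W/f (columns Ab, Ae, Aa, Cb, Ce, Ca, Db, De, Da): (8,6) (8,6) (8,6) (7,6) (7,6) (7,6) (8,0) (8,0) (8,0).
Under Hi/t/W/f, Firm A's choice at the node after Hi-D-q can never be reached regardless of what Firm B does, so varying those choices leaves every outcome unchanged.
Holding the reachable choices fixed and varying the unreachable one freely already gives 2 equivalent strategies.
No other strategy reproduces this row, so those 2 are the full class: Hi/t/W/k, Hi/t/W/f.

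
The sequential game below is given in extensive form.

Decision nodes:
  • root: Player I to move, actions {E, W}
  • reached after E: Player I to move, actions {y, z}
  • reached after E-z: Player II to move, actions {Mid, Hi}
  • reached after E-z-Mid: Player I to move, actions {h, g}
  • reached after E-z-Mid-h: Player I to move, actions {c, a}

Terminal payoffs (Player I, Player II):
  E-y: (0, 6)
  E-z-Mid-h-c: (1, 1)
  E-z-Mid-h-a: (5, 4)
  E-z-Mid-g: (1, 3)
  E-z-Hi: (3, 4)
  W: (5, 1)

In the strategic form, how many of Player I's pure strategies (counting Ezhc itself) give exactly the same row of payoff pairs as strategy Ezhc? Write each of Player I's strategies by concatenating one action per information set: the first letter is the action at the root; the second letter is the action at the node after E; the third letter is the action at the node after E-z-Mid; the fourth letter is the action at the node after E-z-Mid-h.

1

Row for Ezhc (columns Mid, Hi): (1,1) (3,4).
Every one of Player I's information sets is on the play path for some reply by Player II when Player I follows Ezhc.
Changing the action at any of them therefore changes at least one column, so only Ezhc itself gives this row.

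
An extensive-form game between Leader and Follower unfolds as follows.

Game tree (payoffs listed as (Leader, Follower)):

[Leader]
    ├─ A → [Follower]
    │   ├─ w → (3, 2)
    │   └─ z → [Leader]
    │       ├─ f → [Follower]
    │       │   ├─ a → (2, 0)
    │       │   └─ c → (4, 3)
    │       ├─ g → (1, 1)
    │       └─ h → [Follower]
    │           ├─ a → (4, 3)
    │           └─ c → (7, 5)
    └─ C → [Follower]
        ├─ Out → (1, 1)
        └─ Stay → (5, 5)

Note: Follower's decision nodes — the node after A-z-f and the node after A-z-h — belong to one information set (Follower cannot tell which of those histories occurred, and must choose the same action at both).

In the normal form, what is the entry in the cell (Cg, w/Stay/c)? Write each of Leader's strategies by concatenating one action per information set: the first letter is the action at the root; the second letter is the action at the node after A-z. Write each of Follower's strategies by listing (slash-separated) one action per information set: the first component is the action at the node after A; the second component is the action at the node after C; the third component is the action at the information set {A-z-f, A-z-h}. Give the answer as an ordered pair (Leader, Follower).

Trace the play path from the root:
  Leader plays C
  Follower plays Stay at [C]
→ terminal payoff (5, 5).
(Leader's choice at the node after A-z is never reached on this path, so it doesn't affect the outcome.)

(5, 5)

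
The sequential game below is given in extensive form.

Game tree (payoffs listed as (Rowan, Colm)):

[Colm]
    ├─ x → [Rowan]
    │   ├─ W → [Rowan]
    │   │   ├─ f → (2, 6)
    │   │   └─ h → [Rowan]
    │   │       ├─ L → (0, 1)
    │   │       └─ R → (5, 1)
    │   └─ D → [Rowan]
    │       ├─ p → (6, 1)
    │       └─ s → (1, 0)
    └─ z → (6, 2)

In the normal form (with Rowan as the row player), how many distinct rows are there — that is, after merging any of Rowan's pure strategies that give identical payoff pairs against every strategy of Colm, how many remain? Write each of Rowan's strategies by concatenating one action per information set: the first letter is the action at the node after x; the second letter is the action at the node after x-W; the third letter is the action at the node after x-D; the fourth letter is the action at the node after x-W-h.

Rowan has 16 pure strategies: WfpL, WfpR, WfsL, WfsR, WhpL, WhpR, WhsL, WhsR, DfpL, DfpR, DfsL, DfsR, DhpL, DhpR, DhsL, DhsR. Columns: x, z.
{WfpL, WfpR, WfsL, WfsR} → row (2,6) (6,2)
{WhpL, WhsL} → row (0,1) (6,2)
{WhpR, WhsR} → row (5,1) (6,2)
{DfpL, DfpR, DhpL, DhpR} → row (6,1) (6,2)
{DfsL, DfsR, DhsL, DhsR} → row (1,0) (6,2)
That's 5 distinct rows out of 16 strategies.

5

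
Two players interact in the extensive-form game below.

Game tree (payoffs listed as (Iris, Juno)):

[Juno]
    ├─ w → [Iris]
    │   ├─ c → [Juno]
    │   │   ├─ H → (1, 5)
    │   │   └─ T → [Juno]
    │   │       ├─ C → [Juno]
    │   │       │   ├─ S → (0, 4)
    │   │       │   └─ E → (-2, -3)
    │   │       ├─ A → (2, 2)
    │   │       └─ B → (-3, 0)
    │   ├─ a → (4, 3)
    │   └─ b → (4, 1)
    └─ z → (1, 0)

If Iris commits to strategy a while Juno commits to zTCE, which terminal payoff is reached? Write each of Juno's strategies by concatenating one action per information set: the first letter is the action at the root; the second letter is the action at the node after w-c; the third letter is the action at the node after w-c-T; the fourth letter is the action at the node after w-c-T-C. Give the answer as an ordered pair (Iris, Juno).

(1, 0)

Trace the play path from the root:
  Juno plays z
→ terminal payoff (1, 0).
(Iris's choice at the node after w is never reached on this path, so it doesn't affect the outcome.)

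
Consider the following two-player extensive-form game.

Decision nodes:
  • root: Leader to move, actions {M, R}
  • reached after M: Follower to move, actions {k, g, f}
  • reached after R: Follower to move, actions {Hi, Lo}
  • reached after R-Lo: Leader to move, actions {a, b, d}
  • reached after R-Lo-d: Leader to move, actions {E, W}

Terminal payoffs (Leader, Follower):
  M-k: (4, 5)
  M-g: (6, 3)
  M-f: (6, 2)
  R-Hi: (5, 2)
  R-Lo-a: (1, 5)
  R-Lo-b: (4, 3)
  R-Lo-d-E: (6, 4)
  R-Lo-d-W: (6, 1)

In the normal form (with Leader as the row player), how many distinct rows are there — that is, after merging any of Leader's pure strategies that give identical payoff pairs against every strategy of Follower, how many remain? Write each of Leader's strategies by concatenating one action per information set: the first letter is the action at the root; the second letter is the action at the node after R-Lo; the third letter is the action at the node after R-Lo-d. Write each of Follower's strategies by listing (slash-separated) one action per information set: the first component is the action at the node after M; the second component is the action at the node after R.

Leader has 12 pure strategies: MaE, MaW, MbE, MbW, MdE, MdW, RaE, RaW, RbE, RbW, RdE, RdW. Columns: k/Hi, k/Lo, g/Hi, g/Lo, f/Hi, f/Lo.
{MaE, MaW, MbE, MbW, MdE, MdW} → row (4,5) (4,5) (6,3) (6,3) (6,2) (6,2)
{RaE, RaW} → row (5,2) (1,5) (5,2) (1,5) (5,2) (1,5)
{RbE, RbW} → row (5,2) (4,3) (5,2) (4,3) (5,2) (4,3)
{RdE} → row (5,2) (6,4) (5,2) (6,4) (5,2) (6,4)
{RdW} → row (5,2) (6,1) (5,2) (6,1) (5,2) (6,1)
That's 5 distinct rows out of 12 strategies.

5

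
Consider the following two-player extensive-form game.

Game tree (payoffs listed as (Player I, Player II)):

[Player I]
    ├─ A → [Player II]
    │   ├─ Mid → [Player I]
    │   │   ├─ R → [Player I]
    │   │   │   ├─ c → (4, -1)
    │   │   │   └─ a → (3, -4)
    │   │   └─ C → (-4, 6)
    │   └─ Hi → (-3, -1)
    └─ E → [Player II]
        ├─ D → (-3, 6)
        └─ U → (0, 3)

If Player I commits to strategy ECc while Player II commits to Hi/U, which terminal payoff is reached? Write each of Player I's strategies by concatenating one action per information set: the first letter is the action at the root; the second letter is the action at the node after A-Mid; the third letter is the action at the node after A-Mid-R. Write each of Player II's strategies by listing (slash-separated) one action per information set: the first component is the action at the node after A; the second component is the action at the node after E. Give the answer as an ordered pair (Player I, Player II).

(0, 3)

Trace the play path from the root:
  Player I plays E
  Player II plays U at [E]
→ terminal payoff (0, 3).
(Player I's choice at the node after A-Mid is never reached on this path, so it doesn't affect the outcome.)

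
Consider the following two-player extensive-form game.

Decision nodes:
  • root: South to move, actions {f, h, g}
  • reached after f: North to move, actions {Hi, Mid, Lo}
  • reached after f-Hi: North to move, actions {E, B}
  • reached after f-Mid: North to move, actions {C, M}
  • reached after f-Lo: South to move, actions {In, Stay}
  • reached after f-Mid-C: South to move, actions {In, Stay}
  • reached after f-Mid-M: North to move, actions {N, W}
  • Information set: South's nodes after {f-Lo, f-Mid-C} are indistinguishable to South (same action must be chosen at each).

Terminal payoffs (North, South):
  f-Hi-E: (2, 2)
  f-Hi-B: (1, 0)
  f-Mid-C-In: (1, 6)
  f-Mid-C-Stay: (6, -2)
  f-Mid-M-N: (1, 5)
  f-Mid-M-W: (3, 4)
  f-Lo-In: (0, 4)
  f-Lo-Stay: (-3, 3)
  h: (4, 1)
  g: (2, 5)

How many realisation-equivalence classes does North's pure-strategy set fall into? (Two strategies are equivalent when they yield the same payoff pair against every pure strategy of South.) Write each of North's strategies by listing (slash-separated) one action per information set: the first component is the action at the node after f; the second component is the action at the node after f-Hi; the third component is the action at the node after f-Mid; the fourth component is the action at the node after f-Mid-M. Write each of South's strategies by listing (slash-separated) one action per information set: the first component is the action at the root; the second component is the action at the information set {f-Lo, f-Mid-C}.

6

North has 24 pure strategies: Hi/E/C/N, Hi/E/C/W, Hi/E/M/N, Hi/E/M/W, Hi/B/C/N, Hi/B/C/W, Hi/B/M/N, Hi/B/M/W, Mid/E/C/N, Mid/E/C/W, Mid/E/M/N, Mid/E/M/W, Mid/B/C/N, Mid/B/C/W, Mid/B/M/N, Mid/B/M/W, Lo/E/C/N, Lo/E/C/W, Lo/E/M/N, Lo/E/M/W, Lo/B/C/N, Lo/B/C/W, Lo/B/M/N, Lo/B/M/W. Columns: f/In, f/Stay, h/In, h/Stay, g/In, g/Stay.
{Hi/E/C/N, Hi/E/C/W, Hi/E/M/N, Hi/E/M/W} → row (2,2) (2,2) (4,1) (4,1) (2,5) (2,5)
{Hi/B/C/N, Hi/B/C/W, Hi/B/M/N, Hi/B/M/W} → row (1,0) (1,0) (4,1) (4,1) (2,5) (2,5)
{Mid/E/C/N, Mid/E/C/W, Mid/B/C/N, Mid/B/C/W} → row (1,6) (6,-2) (4,1) (4,1) (2,5) (2,5)
{Mid/E/M/N, Mid/B/M/N} → row (1,5) (1,5) (4,1) (4,1) (2,5) (2,5)
{Mid/E/M/W, Mid/B/M/W} → row (3,4) (3,4) (4,1) (4,1) (2,5) (2,5)
{Lo/E/C/N, Lo/E/C/W, Lo/E/M/N, Lo/E/M/W, Lo/B/C/N, Lo/B/C/W, Lo/B/M/N, Lo/B/M/W} → row (0,4) (-3,3) (4,1) (4,1) (2,5) (2,5)
That's 6 distinct rows out of 24 strategies.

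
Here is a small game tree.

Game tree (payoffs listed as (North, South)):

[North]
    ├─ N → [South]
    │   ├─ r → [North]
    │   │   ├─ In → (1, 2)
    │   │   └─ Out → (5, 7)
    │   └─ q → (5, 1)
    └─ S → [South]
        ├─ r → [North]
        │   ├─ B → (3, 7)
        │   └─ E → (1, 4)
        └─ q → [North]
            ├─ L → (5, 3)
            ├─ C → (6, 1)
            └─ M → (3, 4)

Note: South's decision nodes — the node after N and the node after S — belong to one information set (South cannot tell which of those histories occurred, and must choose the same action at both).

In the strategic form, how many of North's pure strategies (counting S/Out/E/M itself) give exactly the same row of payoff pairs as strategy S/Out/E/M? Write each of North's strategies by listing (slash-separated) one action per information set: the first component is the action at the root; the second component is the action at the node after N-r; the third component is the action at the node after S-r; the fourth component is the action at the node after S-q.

2

Row for S/Out/E/M (columns r, q): (1,4) (3,4).
Under S/Out/E/M, North's choice at the node after N-r can never be reached regardless of what South does, so varying those choices leaves every outcome unchanged.
Holding the reachable choices fixed and varying the unreachable one freely already gives 2 equivalent strategies.
No other strategy reproduces this row, so those 2 are the full class: S/In/E/M, S/Out/E/M.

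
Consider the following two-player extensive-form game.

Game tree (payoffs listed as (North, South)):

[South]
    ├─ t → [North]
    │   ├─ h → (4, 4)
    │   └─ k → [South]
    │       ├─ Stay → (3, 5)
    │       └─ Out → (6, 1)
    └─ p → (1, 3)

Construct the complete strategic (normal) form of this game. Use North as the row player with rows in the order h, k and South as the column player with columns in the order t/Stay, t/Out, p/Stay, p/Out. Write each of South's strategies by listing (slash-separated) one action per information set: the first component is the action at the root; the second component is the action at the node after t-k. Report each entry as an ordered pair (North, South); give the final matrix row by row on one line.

Row h: t/Stay→(4,4), t/Out→(4,4), p/Stay→(1,3), p/Out→(1,3)
Row k: t/Stay→(3,5), t/Out→(6,1), p/Stay→(1,3), p/Out→(1,3)

h: (4,4) (4,4) (1,3) (1,3) | k: (3,5) (6,1) (1,3) (1,3)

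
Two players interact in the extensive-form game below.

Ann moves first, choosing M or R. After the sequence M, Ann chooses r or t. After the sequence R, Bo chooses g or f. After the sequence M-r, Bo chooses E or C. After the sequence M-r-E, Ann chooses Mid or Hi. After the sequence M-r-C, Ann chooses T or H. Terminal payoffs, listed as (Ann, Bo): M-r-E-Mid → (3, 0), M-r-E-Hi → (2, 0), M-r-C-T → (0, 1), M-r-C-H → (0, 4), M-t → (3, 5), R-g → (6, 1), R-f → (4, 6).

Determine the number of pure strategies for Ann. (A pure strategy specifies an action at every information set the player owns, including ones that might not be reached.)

Ann owns the root with actions {M, R} — two choices.
Ann owns the node after M with actions {r, t} — two choices.
Ann owns the node after M-r-E with actions {Mid, Hi} — two choices.
Ann owns the node after M-r-C with actions {T, H} — two choices.
A pure strategy fixes one action at each information set independently, so the count is the product 2 × 2 × 2 × 2 = 16.

16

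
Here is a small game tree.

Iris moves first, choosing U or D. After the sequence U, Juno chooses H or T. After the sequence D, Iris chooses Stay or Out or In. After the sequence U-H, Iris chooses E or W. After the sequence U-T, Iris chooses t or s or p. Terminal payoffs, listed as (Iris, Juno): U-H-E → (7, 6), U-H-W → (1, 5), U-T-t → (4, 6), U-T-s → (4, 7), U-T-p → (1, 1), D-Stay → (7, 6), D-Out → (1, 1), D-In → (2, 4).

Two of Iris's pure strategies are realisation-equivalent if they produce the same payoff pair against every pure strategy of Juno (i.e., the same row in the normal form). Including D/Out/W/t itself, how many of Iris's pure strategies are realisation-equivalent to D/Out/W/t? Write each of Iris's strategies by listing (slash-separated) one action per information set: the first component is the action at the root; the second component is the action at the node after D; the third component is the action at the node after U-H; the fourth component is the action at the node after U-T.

6

Row for D/Out/W/t (columns H, T): (1,1) (1,1).
Under D/Out/W/t, Iris's choice at the node after U-H and at the node after U-T can never be reached regardless of what Juno does, so varying those choices leaves every outcome unchanged.
Holding the reachable choices fixed and varying the unreachable ones freely already gives 2 × 3 = 6 equivalent strategies.
No other strategy reproduces this row, so those 6 are the full class: D/Out/E/t, D/Out/E/s, D/Out/E/p, D/Out/W/t, D/Out/W/s, D/Out/W/p.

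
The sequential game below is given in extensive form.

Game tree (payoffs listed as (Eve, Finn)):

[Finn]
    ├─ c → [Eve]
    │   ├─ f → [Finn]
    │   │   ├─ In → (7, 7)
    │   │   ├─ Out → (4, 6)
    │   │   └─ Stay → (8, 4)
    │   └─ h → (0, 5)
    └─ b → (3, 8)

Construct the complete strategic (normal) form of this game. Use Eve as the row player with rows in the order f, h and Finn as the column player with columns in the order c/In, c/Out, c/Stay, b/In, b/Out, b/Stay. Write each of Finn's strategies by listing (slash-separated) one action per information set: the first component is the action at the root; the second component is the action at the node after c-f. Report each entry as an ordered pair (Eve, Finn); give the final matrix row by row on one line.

f: (7,7) (4,6) (8,4) (3,8) (3,8) (3,8) | h: (0,5) (0,5) (0,5) (3,8) (3,8) (3,8)

Row f: c/In→(7,7), c/Out→(4,6), c/Stay→(8,4), b/In→(3,8), b/Out→(3,8), b/Stay→(3,8)
Row h: c/In→(0,5), c/Out→(0,5), c/Stay→(0,5), b/In→(3,8), b/Out→(3,8), b/Stay→(3,8)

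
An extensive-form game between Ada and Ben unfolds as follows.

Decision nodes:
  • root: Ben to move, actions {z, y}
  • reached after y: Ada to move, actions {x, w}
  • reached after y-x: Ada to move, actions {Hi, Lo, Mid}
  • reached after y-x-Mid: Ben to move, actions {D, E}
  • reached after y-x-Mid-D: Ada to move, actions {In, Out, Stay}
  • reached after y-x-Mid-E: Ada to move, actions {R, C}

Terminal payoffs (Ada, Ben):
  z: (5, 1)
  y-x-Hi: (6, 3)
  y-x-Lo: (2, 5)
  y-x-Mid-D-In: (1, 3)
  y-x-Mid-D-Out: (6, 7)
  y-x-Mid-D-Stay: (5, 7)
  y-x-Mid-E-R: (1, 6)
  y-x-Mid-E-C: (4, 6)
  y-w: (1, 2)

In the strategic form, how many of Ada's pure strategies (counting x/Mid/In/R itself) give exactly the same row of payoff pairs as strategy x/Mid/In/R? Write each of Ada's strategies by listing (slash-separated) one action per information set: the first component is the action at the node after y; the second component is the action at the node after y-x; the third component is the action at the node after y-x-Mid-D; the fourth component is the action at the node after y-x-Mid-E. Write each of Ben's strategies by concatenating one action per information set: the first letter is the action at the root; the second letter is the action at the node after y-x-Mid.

1

Row for x/Mid/In/R (columns zD, zE, yD, yE): (5,1) (5,1) (1,3) (1,6).
Every one of Ada's information sets is on the play path for some reply by Ben when Ada follows x/Mid/In/R.
Changing the action at any of them therefore changes at least one column, so only x/Mid/In/R itself gives this row.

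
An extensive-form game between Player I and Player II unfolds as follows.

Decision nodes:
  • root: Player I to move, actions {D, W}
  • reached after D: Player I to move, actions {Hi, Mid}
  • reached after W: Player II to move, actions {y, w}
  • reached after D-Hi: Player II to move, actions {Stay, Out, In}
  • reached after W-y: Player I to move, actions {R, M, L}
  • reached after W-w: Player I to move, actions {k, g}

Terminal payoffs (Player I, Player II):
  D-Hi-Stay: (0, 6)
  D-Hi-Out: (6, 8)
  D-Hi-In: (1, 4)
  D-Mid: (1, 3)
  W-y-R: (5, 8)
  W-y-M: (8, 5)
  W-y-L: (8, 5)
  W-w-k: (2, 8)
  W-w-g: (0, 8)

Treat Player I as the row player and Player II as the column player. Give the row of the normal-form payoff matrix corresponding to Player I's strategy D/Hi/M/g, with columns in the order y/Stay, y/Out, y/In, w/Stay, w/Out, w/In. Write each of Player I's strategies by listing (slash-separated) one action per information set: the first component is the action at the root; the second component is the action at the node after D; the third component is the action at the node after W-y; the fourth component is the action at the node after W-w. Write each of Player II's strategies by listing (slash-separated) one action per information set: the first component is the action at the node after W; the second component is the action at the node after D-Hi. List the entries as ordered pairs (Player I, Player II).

vs y/Stay: Player I plays D → Player I plays Hi at [D] → Player II plays Stay at [D-Hi] → (0, 6)
vs y/Out: Player I plays D → Player I plays Hi at [D] → Player II plays Out at [D-Hi] → (6, 8)
vs y/In: Player I plays D → Player I plays Hi at [D] → Player II plays In at [D-Hi] → (1, 4)
vs w/Stay: Player I plays D → Player I plays Hi at [D] → Player II plays Stay at [D-Hi] → (0, 6)
vs w/Out: Player I plays D → Player I plays Hi at [D] → Player II plays Out at [D-Hi] → (6, 8)
vs w/In: Player I plays D → Player I plays Hi at [D] → Player II plays In at [D-Hi] → (1, 4)

(0,6) (6,8) (1,4) (0,6) (6,8) (1,4)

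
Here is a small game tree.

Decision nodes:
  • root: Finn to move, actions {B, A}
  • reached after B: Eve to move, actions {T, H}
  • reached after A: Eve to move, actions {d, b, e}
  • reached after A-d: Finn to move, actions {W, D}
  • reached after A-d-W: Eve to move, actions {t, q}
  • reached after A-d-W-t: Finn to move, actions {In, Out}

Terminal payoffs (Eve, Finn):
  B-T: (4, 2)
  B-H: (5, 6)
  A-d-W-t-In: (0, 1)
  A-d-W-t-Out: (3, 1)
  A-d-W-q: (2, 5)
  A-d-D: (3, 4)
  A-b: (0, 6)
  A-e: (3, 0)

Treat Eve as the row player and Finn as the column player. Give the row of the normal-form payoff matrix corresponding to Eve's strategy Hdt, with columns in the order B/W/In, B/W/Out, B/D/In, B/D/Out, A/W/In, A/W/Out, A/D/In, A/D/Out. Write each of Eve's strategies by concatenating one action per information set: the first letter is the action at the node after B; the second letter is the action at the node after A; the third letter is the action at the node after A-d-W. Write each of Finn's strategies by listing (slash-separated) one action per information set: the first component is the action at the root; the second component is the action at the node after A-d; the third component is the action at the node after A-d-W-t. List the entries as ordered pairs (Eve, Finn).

vs B/W/In: Finn plays B → Eve plays H at [B] → (5, 6)
vs B/W/Out: Finn plays B → Eve plays H at [B] → (5, 6)
vs B/D/In: Finn plays B → Eve plays H at [B] → (5, 6)
vs B/D/Out: Finn plays B → Eve plays H at [B] → (5, 6)
vs A/W/In: Finn plays A → Eve plays d at [A] → Finn plays W at [A-d] → Eve plays t at [A-d-W] → Finn plays In at [A-d-W-t] → (0, 1)
vs A/W/Out: Finn plays A → Eve plays d at [A] → Finn plays W at [A-d] → Eve plays t at [A-d-W] → Finn plays Out at [A-d-W-t] → (3, 1)
vs A/D/In: Finn plays A → Eve plays d at [A] → Finn plays D at [A-d] → (3, 4)
vs A/D/Out: Finn plays A → Eve plays d at [A] → Finn plays D at [A-d] → (3, 4)

(5,6) (5,6) (5,6) (5,6) (0,1) (3,1) (3,4) (3,4)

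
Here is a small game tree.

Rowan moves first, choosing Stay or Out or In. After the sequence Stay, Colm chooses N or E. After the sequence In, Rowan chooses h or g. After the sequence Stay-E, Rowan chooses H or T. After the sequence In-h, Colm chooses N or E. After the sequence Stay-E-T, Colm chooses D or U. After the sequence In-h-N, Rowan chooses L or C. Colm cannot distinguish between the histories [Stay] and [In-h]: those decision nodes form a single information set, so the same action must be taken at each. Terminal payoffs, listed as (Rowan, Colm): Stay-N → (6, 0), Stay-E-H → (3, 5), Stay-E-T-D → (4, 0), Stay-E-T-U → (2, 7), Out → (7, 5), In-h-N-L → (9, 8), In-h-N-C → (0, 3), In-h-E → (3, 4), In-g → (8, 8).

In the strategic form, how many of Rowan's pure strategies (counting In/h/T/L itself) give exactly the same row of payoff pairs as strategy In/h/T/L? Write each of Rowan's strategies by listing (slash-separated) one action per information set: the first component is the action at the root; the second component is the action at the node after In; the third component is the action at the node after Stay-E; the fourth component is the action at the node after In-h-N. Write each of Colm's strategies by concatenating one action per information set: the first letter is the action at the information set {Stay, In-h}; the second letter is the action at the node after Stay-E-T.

Row for In/h/T/L (columns ND, NU, ED, EU): (9,8) (9,8) (3,4) (3,4).
Under In/h/T/L, Rowan's choice at the node after Stay-E can never be reached regardless of what Colm does, so varying those choices leaves every outcome unchanged.
Holding the reachable choices fixed and varying the unreachable one freely already gives 2 equivalent strategies.
No other strategy reproduces this row, so those 2 are the full class: In/h/H/L, In/h/T/L.

2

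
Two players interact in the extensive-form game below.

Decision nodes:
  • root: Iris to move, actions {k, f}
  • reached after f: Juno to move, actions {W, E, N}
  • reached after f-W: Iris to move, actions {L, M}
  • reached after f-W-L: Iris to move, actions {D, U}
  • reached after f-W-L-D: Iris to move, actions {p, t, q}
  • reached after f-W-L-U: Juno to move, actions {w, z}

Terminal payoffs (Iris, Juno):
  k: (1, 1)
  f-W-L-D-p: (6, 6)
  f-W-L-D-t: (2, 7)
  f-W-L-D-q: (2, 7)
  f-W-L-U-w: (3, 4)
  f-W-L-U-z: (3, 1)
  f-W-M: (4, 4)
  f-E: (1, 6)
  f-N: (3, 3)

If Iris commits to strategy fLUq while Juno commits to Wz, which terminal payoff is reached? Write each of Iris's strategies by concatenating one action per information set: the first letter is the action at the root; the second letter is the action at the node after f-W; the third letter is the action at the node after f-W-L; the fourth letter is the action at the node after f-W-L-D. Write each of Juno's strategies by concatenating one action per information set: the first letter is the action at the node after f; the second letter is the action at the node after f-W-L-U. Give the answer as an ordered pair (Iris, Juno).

Trace the play path from the root:
  Iris plays f
  Juno plays W at [f]
  Iris plays L at [f-W]
  Iris plays U at [f-W-L]
  Juno plays z at [f-W-L-U]
→ terminal payoff (3, 1).
(Iris's choice at the node after f-W-L-D is never reached on this path, so it doesn't affect the outcome.)

(3, 1)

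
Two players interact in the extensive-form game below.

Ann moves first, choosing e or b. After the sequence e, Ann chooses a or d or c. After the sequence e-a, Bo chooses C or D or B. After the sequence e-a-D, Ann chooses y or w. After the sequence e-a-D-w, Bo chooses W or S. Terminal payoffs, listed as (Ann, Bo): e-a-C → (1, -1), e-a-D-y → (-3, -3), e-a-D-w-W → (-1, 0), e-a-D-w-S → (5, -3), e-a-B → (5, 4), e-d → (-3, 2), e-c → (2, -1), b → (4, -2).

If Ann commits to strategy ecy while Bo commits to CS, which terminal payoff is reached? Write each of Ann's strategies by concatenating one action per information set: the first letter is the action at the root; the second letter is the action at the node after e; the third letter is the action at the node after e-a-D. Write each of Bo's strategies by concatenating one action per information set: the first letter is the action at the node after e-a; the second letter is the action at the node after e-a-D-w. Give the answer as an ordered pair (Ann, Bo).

(2, -1)

Trace the play path from the root:
  Ann plays e
  Ann plays c at [e]
→ terminal payoff (2, -1).
(Ann's choice at the node after e-a-D is never reached on this path, so it doesn't affect the outcome.)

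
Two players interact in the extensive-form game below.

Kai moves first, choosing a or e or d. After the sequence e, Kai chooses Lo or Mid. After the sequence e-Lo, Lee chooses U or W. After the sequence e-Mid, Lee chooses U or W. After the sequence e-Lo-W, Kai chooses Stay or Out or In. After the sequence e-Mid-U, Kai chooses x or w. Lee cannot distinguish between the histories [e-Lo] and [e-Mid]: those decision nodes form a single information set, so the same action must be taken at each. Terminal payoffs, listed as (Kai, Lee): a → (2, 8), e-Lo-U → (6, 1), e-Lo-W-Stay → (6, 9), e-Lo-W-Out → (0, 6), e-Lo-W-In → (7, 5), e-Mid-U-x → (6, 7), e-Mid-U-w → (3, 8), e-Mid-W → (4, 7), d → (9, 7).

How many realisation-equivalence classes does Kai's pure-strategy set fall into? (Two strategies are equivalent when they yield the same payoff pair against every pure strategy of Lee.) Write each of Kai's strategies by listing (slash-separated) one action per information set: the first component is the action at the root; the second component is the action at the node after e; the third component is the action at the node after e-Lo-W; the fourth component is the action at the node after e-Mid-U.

7

Kai has 36 pure strategies: a/Lo/Stay/x, a/Lo/Stay/w, a/Lo/Out/x, a/Lo/Out/w, a/Lo/In/x, a/Lo/In/w, a/Mid/Stay/x, a/Mid/Stay/w, a/Mid/Out/x, a/Mid/Out/w, a/Mid/In/x, a/Mid/In/w, e/Lo/Stay/x, e/Lo/Stay/w, e/Lo/Out/x, e/Lo/Out/w, e/Lo/In/x, e/Lo/In/w, e/Mid/Stay/x, e/Mid/Stay/w, e/Mid/Out/x, e/Mid/Out/w, e/Mid/In/x, e/Mid/In/w, d/Lo/Stay/x, d/Lo/Stay/w, d/Lo/Out/x, d/Lo/Out/w, d/Lo/In/x, d/Lo/In/w, d/Mid/Stay/x, d/Mid/Stay/w, d/Mid/Out/x, d/Mid/Out/w, d/Mid/In/x, d/Mid/In/w. Columns: U, W.
{a/Lo/Stay/x, a/Lo/Stay/w, a/Lo/Out/x, a/Lo/Out/w, a/Lo/In/x, a/Lo/In/w, a/Mid/Stay/x, a/Mid/Stay/w, a/Mid/Out/x, a/Mid/Out/w, a/Mid/In/x, a/Mid/In/w} → row (2,8) (2,8)
{e/Lo/Stay/x, e/Lo/Stay/w} → row (6,1) (6,9)
{e/Lo/Out/x, e/Lo/Out/w} → row (6,1) (0,6)
{e/Lo/In/x, e/Lo/In/w} → row (6,1) (7,5)
{e/Mid/Stay/x, e/Mid/Out/x, e/Mid/In/x} → row (6,7) (4,7)
{e/Mid/Stay/w, e/Mid/Out/w, e/Mid/In/w} → row (3,8) (4,7)
{d/Lo/Stay/x, d/Lo/Stay/w, d/Lo/Out/x, d/Lo/Out/w, d/Lo/In/x, d/Lo/In/w, d/Mid/Stay/x, d/Mid/Stay/w, d/Mid/Out/x, d/Mid/Out/w, d/Mid/In/x, d/Mid/In/w} → row (9,7) (9,7)
That's 7 distinct rows out of 36 strategies.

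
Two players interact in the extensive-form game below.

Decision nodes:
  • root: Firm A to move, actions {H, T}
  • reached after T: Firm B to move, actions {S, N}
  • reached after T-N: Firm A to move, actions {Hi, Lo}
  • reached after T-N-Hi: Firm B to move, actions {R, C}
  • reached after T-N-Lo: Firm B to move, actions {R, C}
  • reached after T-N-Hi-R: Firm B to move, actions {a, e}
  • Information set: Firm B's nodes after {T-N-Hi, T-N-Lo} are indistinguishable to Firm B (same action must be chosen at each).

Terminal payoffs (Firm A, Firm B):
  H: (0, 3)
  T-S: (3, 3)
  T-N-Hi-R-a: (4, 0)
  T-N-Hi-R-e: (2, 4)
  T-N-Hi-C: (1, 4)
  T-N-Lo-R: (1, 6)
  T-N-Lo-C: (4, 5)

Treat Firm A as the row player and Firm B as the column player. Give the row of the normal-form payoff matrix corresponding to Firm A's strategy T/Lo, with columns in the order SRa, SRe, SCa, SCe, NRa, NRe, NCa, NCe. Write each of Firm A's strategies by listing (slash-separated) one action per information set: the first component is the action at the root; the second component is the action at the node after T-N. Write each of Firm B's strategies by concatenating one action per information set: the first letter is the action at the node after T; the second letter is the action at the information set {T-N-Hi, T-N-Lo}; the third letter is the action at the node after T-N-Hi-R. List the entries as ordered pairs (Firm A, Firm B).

(3,3) (3,3) (3,3) (3,3) (1,6) (1,6) (4,5) (4,5)

vs SRa: Firm A plays T → Firm B plays S at [T] → (3, 3)
vs SRe: Firm A plays T → Firm B plays S at [T] → (3, 3)
vs SCa: Firm A plays T → Firm B plays S at [T] → (3, 3)
vs SCe: Firm A plays T → Firm B plays S at [T] → (3, 3)
vs NRa: Firm A plays T → Firm B plays N at [T] → Firm A plays Lo at [T-N] → Firm B plays R at [T-N-Lo] → (1, 6)
vs NRe: Firm A plays T → Firm B plays N at [T] → Firm A plays Lo at [T-N] → Firm B plays R at [T-N-Lo] → (1, 6)
vs NCa: Firm A plays T → Firm B plays N at [T] → Firm A plays Lo at [T-N] → Firm B plays C at [T-N-Lo] → (4, 5)
vs NCe: Firm A plays T → Firm B plays N at [T] → Firm A plays Lo at [T-N] → Firm B plays C at [T-N-Lo] → (4, 5)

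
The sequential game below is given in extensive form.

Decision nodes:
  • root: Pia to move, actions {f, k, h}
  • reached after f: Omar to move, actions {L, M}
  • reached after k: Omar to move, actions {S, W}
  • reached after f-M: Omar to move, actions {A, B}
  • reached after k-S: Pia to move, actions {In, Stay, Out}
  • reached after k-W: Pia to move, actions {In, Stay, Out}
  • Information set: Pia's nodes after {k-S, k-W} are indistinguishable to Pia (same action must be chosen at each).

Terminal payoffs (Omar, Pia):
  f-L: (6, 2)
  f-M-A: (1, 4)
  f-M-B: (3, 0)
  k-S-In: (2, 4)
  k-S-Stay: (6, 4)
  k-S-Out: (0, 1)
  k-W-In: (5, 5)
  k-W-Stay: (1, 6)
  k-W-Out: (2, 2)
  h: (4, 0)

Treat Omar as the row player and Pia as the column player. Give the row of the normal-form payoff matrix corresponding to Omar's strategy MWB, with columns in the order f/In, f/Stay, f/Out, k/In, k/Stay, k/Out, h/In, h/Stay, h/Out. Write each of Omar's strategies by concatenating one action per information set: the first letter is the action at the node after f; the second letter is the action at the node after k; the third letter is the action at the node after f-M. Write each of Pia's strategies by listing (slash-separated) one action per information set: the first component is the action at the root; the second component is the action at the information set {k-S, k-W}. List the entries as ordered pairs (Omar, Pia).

vs f/In: Pia plays f → Omar plays M at [f] → Omar plays B at [f-M] → (3, 0)
vs f/Stay: Pia plays f → Omar plays M at [f] → Omar plays B at [f-M] → (3, 0)
vs f/Out: Pia plays f → Omar plays M at [f] → Omar plays B at [f-M] → (3, 0)
vs k/In: Pia plays k → Omar plays W at [k] → Pia plays In at [k-W] → (5, 5)
vs k/Stay: Pia plays k → Omar plays W at [k] → Pia plays Stay at [k-W] → (1, 6)
vs k/Out: Pia plays k → Omar plays W at [k] → Pia plays Out at [k-W] → (2, 2)
vs h/In: Pia plays h → (4, 0)
vs h/Stay: Pia plays h → (4, 0)
vs h/Out: Pia plays h → (4, 0)

(3,0) (3,0) (3,0) (5,5) (1,6) (2,2) (4,0) (4,0) (4,0)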